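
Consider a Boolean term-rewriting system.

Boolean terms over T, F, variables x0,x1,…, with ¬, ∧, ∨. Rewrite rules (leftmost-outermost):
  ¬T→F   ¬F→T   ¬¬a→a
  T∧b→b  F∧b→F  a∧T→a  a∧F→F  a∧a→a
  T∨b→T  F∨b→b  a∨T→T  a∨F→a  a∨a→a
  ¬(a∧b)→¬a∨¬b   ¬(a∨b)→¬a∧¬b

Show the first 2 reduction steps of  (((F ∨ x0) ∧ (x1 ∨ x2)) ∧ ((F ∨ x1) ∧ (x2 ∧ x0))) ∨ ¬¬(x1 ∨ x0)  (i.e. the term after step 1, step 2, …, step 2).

  start: (((F ∨ x0) ∧ (x1 ∨ x2)) ∧ ((F ∨ x1) ∧ (x2 ∧ x0))) ∨ ¬¬(x1 ∨ x0)
  step 1: ((x0 ∧ (x1 ∨ x2)) ∧ ((F ∨ x1) ∧ (x2 ∧ x0))) ∨ ¬¬(x1 ∨ x0)
  step 2: ((x0 ∧ (x1 ∨ x2)) ∧ (x1 ∧ (x2 ∧ x0))) ∨ ¬¬(x1 ∨ x0)

Answer: after 2 steps: ((x0 ∧ (x1 ∨ x2)) ∧ (x1 ∧ (x2 ∧ x0))) ∨ ¬¬(x1 ∨ x0)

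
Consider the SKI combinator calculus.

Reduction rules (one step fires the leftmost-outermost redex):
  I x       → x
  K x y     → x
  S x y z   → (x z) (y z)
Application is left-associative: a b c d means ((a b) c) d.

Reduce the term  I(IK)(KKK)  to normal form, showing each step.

Answer: normal form = KK  (in 3 steps)

Derivation:
  start: I(IK)(KKK)
  [1] IK(KKK)
  [2] K(KKK)
  [3] KK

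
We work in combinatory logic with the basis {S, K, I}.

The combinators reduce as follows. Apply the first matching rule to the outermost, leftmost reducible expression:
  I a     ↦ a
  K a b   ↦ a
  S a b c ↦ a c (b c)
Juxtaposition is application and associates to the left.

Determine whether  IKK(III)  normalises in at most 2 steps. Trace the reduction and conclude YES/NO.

Answer: YES — reaches normal form K in 2 ≤ 2 steps

Working:
  start: IKK(III)
  →1  KK(III)
  →2  K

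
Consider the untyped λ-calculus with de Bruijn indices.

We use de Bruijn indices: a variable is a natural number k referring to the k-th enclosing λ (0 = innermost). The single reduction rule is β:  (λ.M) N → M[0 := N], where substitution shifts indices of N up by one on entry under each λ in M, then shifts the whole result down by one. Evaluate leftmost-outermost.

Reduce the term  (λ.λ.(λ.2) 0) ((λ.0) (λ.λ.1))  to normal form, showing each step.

Answer: normal form = λ.λ.λ.1  (in 3 steps)

Derivation:
  start: (λ.λ.(λ.2) 0) ((λ.0) (λ.λ.1))
  step 1: λ.(λ.(λ.0) (λ.λ.1)) 0
  step 2: λ.(λ.0) (λ.λ.1)
  step 3: λ.λ.λ.1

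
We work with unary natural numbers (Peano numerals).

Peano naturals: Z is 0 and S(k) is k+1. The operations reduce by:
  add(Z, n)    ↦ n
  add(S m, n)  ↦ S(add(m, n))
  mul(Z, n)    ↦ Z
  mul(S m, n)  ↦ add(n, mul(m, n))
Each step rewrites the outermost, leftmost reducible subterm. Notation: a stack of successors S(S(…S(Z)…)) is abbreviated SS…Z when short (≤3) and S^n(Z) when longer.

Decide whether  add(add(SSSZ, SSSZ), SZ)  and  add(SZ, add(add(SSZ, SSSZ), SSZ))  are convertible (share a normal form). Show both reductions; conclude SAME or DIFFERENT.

Answer: DIFFERENT — A ⇓ S^7(Z), B ⇓ S^8(Z)

Working:
Term A:
  start: add(add(SSSZ, SSSZ), SZ)
  step 1: add(S(add(SSZ, SSSZ)), SZ)
  step 2: S(add(add(SSZ, SSSZ), SZ))
  step 3: S(add(S(add(SZ, SSSZ)), SZ))
  step 4: S(S(add(add(SZ, SSSZ), SZ)))
  step 5: S(S(add(S(add(Z, SSSZ)), SZ)))
  step 6: S(S(S(add(add(Z, SSSZ), SZ))))
  step 7: S(S(S(add(SSSZ, SZ))))
  step 8: S(S(S(S(add(SSZ, SZ)))))
  step 9: S(S(S(S(S(add(SZ, SZ))))))
  step 10: S(S(S(S(S(S(add(Z, SZ)))))))
  step 11: S^7(Z)

Term B:
  start: add(SZ, add(add(SSZ, SSSZ), SSZ))
  step 1: S(add(Z, add(add(SSZ, SSSZ), SSZ)))
  step 2: S(add(add(SSZ, SSSZ), SSZ))
  step 3: S(add(S(add(SZ, SSSZ)), SSZ))
  step 4: S(S(add(add(SZ, SSSZ), SSZ)))
  step 5: S(S(add(S(add(Z, SSSZ)), SSZ)))
  step 6: S(S(S(add(add(Z, SSSZ), SSZ))))
  step 7: S(S(S(add(SSSZ, SSZ))))
  step 8: S(S(S(S(add(SSZ, SSZ)))))
  step 9: S(S(S(S(S(add(SZ, SSZ))))))
  step 10: S(S(S(S(S(S(add(Z, SSZ)))))))
  step 11: S^8(Z)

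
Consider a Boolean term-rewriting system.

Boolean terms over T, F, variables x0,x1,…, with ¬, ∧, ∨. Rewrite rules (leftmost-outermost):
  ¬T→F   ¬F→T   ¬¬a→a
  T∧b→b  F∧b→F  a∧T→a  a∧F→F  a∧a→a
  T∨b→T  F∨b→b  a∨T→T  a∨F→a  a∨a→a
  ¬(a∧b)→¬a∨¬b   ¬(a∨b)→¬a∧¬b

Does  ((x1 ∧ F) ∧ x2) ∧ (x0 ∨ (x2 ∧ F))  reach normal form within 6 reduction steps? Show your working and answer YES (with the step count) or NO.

  start: ((x1 ∧ F) ∧ x2) ∧ (x0 ∨ (x2 ∧ F))
  →1  (F ∧ x2) ∧ (x0 ∨ (x2 ∧ F))
  →2  F ∧ (x0 ∨ (x2 ∧ F))
  →3  F

Answer: YES — reaches normal form F in 3 ≤ 6 steps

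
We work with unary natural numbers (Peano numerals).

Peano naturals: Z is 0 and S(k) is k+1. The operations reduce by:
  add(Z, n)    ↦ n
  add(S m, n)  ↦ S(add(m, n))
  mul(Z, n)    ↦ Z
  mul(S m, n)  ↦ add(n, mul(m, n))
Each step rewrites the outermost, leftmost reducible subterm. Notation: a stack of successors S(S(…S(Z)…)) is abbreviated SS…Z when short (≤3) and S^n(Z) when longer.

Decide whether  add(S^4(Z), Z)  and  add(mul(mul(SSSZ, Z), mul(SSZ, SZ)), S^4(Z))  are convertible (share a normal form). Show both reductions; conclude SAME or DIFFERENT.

Term A:
  start: add(S^4(Z), Z)
  [1] S(add(SSSZ, Z))
  [2] S(S(add(SSZ, Z)))
  [3] S(S(S(add(SZ, Z))))
  [4] S(S(S(S(add(Z, Z)))))
  [5] S^4(Z)

Term B:
  start: add(mul(mul(SSSZ, Z), mul(SSZ, SZ)), S^4(Z))
  [1] add(mul(add(Z, mul(SSZ, Z)), mul(SSZ, SZ)), S^4(Z))
  [2] add(mul(mul(SSZ, Z), mul(SSZ, SZ)), S^4(Z))
  [3] add(mul(add(Z, mul(SZ, Z)), mul(SSZ, SZ)), S^4(Z))
  [4] add(mul(mul(SZ, Z), mul(SSZ, SZ)), S^4(Z))
  [5] add(mul(add(Z, mul(Z, Z)), mul(SSZ, SZ)), S^4(Z))
  [6] add(mul(mul(Z, Z), mul(SSZ, SZ)), S^4(Z))
  [7] add(mul(Z, mul(SSZ, SZ)), S^4(Z))
  [8] add(Z, S^4(Z))
  [9] S^4(Z)

Answer: SAME — A ⇓ S^4(Z), B ⇓ S^4(Z)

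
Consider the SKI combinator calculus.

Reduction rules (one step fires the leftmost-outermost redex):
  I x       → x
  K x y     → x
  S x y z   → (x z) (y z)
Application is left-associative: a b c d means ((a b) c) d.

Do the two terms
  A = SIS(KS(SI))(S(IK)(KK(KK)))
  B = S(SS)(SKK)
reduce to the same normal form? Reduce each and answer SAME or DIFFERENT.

Term A:
  start: SIS(KS(SI))(S(IK)(KK(KK)))
  step 1: I(KS(SI))(S(KS(SI)))(S(IK)(KK(KK)))
  step 2: KS(SI)(S(KS(SI)))(S(IK)(KK(KK)))
  step 3: S(S(KS(SI)))(S(IK)(KK(KK)))
  step 4: S(SS)(S(IK)(KK(KK)))
  step 5: S(SS)(SK(KK(KK)))
  step 6: S(SS)(SKK)

Term B:
  start: S(SS)(SKK)

Answer: SAME — A ⇓ S(SS)(SKK), B ⇓ S(SS)(SKK)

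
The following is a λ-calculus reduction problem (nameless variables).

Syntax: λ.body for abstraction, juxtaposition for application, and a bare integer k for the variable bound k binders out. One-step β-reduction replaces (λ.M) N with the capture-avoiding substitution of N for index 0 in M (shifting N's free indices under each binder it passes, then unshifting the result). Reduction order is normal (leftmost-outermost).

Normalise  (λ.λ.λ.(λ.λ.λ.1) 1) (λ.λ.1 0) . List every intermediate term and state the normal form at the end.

  start: (λ.λ.λ.(λ.λ.λ.1) 1) (λ.λ.1 0)
  step 1: λ.λ.(λ.λ.λ.1) 1
  step 2: λ.λ.λ.λ.1

Answer: normal form = λ.λ.λ.λ.1  (in 2 steps)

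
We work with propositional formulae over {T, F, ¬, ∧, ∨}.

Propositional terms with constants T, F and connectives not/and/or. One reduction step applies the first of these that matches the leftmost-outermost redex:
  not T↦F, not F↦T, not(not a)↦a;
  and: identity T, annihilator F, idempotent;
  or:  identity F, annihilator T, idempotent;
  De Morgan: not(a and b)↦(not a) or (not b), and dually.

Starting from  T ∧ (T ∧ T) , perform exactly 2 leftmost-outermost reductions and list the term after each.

Answer: after 2 steps: T

Derivation:
  start: T ∧ (T ∧ T)
  →1  T ∧ T
  →2  T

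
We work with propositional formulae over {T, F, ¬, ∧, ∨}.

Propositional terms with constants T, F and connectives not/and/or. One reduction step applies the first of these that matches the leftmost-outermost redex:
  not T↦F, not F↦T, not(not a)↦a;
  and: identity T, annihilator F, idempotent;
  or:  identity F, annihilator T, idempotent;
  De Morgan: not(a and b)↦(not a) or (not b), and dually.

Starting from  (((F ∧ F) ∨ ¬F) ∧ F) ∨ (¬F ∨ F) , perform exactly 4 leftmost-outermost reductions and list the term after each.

Answer: after 4 steps: T

Reduction:
  start: (((F ∧ F) ∨ ¬F) ∧ F) ∨ (¬F ∨ F)
  →1  F ∨ (¬F ∨ F)
  →2  ¬F ∨ F
  →3  ¬F
  →4  T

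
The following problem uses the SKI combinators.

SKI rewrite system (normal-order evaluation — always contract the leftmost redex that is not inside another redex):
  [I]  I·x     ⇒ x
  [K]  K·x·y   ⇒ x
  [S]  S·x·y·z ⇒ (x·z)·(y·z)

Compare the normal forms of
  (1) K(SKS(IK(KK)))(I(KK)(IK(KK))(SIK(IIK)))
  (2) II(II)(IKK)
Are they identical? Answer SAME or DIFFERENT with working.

Answer: DIFFERENT — A ⇓ K(KK), B ⇓ KK

Reduction:
Term A:
  start: K(SKS(IK(KK)))(I(KK)(IK(KK))(SIK(IIK)))
  step 1: SKS(IK(KK))
  step 2: K(IK(KK))(S(IK(KK)))
  step 3: IK(KK)
  step 4: K(KK)

Term B:
  start: II(II)(IKK)
  step 1: I(II)(IKK)
  step 2: II(IKK)
  step 3: I(IKK)
  step 4: IKK
  step 5: KK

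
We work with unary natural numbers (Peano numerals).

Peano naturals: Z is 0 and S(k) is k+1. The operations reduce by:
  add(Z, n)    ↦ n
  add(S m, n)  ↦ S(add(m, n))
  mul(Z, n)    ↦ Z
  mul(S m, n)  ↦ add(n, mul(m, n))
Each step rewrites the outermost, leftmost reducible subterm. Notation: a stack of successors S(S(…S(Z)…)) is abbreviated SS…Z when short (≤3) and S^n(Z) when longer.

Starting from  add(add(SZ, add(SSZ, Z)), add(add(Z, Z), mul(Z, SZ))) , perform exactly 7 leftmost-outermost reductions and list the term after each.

Answer: after 7 steps: S(S(S(add(add(Z, Z), add(add(Z, Z), mul(Z, SZ))))))

Derivation:
  start: add(add(SZ, add(SSZ, Z)), add(add(Z, Z), mul(Z, SZ)))
  step 1: add(S(add(Z, add(SSZ, Z))), add(add(Z, Z), mul(Z, SZ)))
  step 2: S(add(add(Z, add(SSZ, Z)), add(add(Z, Z), mul(Z, SZ))))
  step 3: S(add(add(SSZ, Z), add(add(Z, Z), mul(Z, SZ))))
  step 4: S(add(S(add(SZ, Z)), add(add(Z, Z), mul(Z, SZ))))
  step 5: S(S(add(add(SZ, Z), add(add(Z, Z), mul(Z, SZ)))))
  step 6: S(S(add(S(add(Z, Z)), add(add(Z, Z), mul(Z, SZ)))))
  step 7: S(S(S(add(add(Z, Z), add(add(Z, Z), mul(Z, SZ))))))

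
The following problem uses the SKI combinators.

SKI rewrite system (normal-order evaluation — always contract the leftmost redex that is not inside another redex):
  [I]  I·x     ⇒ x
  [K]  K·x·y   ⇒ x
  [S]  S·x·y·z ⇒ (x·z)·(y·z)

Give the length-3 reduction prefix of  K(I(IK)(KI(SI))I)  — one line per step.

  start: K(I(IK)(KI(SI))I)
  [1] K(IK(KI(SI))I)
  [2] K(K(KI(SI))I)
  [3] K(KI(SI))

Answer: after 3 steps: K(KI(SI))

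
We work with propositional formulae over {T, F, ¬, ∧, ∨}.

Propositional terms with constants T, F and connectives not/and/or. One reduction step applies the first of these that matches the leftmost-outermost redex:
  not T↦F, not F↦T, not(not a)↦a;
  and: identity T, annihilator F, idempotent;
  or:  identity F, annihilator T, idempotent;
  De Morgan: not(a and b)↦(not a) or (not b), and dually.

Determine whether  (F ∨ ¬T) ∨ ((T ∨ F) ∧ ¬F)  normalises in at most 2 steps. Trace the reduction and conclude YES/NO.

Answer: NO — after 2 steps the term is F ∨ ((T ∨ F) ∧ ¬F), not yet normal

Derivation:
  start: (F ∨ ¬T) ∨ ((T ∨ F) ∧ ¬F)
  [1] ¬T ∨ ((T ∨ F) ∧ ¬F)
  [2] F ∨ ((T ∨ F) ∧ ¬F)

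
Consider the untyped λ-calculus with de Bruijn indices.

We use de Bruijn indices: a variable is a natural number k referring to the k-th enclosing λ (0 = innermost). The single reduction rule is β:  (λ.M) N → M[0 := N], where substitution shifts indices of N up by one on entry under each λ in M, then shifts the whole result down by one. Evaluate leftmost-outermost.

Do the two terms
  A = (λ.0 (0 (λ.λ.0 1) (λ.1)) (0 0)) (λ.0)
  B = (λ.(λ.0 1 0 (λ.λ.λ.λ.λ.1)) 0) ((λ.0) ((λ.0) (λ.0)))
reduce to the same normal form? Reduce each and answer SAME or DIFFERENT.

Answer: DIFFERENT — A ⇓ λ.λ.0, B ⇓ λ.λ.λ.λ.λ.1

Reduction:
Term A:
  start: (λ.0 (0 (λ.λ.0 1) (λ.1)) (0 0)) (λ.0)
  step 1: (λ.0) ((λ.0) (λ.λ.0 1) (λ.λ.0)) ((λ.0) (λ.0))
  step 2: (λ.0) (λ.λ.0 1) (λ.λ.0) ((λ.0) (λ.0))
  step 3: (λ.λ.0 1) (λ.λ.0) ((λ.0) (λ.0))
  step 4: (λ.0 (λ.λ.0)) ((λ.0) (λ.0))
  step 5: (λ.0) (λ.0) (λ.λ.0)
  step 6: (λ.0) (λ.λ.0)
  step 7: λ.λ.0

Term B:
  start: (λ.(λ.0 1 0 (λ.λ.λ.λ.λ.1)) 0) ((λ.0) ((λ.0) (λ.0)))
  step 1: (λ.0 ((λ.0) ((λ.0) (λ.0))) 0 (λ.λ.λ.λ.λ.1)) ((λ.0) ((λ.0) (λ.0)))
  step 2: (λ.0) ((λ.0) (λ.0)) ((λ.0) ((λ.0) (λ.0))) ((λ.0) ((λ.0) (λ.0))) (λ.λ.λ.λ.λ.1)
  step 3: (λ.0) (λ.0) ((λ.0) ((λ.0) (λ.0))) ((λ.0) ((λ.0) (λ.0))) (λ.λ.λ.λ.λ.1)
  step 4: (λ.0) ((λ.0) ((λ.0) (λ.0))) ((λ.0) ((λ.0) (λ.0))) (λ.λ.λ.λ.λ.1)
  step 5: (λ.0) ((λ.0) (λ.0)) ((λ.0) ((λ.0) (λ.0))) (λ.λ.λ.λ.λ.1)
  step 6: (λ.0) (λ.0) ((λ.0) ((λ.0) (λ.0))) (λ.λ.λ.λ.λ.1)
  step 7: (λ.0) ((λ.0) ((λ.0) (λ.0))) (λ.λ.λ.λ.λ.1)
  step 8: (λ.0) ((λ.0) (λ.0)) (λ.λ.λ.λ.λ.1)
  step 9: (λ.0) (λ.0) (λ.λ.λ.λ.λ.1)
  step 10: (λ.0) (λ.λ.λ.λ.λ.1)
  step 11: λ.λ.λ.λ.λ.1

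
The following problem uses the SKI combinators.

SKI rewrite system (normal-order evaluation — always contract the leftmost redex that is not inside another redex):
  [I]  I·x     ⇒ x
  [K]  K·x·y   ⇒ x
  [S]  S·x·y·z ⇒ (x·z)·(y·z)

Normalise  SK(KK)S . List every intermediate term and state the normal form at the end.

  start: SK(KK)S
  →1  KS(KKS)
  →2  S

Answer: normal form = S  (in 2 steps)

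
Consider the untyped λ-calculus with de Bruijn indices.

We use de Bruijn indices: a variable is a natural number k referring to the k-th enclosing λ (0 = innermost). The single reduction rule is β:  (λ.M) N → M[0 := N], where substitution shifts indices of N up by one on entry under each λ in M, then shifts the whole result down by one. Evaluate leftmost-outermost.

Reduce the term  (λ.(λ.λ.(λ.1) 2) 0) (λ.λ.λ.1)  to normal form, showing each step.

Answer: normal form = λ.0  (in 3 steps)

Working:
  start: (λ.(λ.λ.(λ.1) 2) 0) (λ.λ.λ.1)
  step 1: (λ.λ.(λ.1) (λ.λ.λ.1)) (λ.λ.λ.1)
  step 2: λ.(λ.1) (λ.λ.λ.1)
  step 3: λ.0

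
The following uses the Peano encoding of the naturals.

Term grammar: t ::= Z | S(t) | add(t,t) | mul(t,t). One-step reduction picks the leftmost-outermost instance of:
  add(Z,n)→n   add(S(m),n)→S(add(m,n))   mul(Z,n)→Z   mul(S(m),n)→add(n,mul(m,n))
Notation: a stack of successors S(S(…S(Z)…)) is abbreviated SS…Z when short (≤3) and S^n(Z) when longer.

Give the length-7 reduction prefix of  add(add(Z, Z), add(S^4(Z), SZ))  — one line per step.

  start: add(add(Z, Z), add(S^4(Z), SZ))
  [1] add(Z, add(S^4(Z), SZ))
  [2] add(S^4(Z), SZ)
  [3] S(add(SSSZ, SZ))
  [4] S(S(add(SSZ, SZ)))
  [5] S(S(S(add(SZ, SZ))))
  [6] S(S(S(S(add(Z, SZ)))))
  [7] S^5(Z)

Answer: after 7 steps: S^5(Z)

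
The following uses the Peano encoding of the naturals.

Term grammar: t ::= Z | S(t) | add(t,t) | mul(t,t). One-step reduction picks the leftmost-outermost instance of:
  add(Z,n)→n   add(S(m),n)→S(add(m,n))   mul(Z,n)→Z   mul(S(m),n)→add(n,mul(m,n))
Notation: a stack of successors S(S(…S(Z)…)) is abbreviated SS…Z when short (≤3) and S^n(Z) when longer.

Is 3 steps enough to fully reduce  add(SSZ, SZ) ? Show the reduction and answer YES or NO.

  start: add(SSZ, SZ)
  →1  S(add(SZ, SZ))
  →2  S(S(add(Z, SZ)))
  →3  SSSZ

Answer: YES — reaches normal form SSSZ in 3 ≤ 3 steps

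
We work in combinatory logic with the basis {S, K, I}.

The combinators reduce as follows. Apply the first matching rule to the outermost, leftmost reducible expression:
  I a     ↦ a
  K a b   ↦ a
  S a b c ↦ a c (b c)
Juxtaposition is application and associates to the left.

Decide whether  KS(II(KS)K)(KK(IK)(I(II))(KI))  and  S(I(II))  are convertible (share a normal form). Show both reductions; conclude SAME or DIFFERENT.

Answer: SAME — A ⇓ SI, B ⇓ SI

Derivation:
Term A:
  start: KS(II(KS)K)(KK(IK)(I(II))(KI))
  →1  S(KK(IK)(I(II))(KI))
  →2  S(K(I(II))(KI))
  →3  S(I(II))
  →4  S(II)
  →5  SI

Term B:
  start: S(I(II))
  →1  S(II)
  →2  SI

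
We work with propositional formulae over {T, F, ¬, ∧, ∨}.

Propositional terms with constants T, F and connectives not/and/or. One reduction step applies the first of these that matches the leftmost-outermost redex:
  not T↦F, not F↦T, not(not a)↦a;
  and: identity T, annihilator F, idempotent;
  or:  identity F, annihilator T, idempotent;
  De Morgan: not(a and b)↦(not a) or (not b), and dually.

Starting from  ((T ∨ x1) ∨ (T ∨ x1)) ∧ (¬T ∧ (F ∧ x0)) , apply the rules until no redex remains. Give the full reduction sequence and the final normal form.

Answer: normal form = F  (in 5 steps)

Working:
  start: ((T ∨ x1) ∨ (T ∨ x1)) ∧ (¬T ∧ (F ∧ x0))
  [1] (T ∨ x1) ∧ (¬T ∧ (F ∧ x0))
  [2] T ∧ (¬T ∧ (F ∧ x0))
  [3] ¬T ∧ (F ∧ x0)
  [4] F ∧ (F ∧ x0)
  [5] F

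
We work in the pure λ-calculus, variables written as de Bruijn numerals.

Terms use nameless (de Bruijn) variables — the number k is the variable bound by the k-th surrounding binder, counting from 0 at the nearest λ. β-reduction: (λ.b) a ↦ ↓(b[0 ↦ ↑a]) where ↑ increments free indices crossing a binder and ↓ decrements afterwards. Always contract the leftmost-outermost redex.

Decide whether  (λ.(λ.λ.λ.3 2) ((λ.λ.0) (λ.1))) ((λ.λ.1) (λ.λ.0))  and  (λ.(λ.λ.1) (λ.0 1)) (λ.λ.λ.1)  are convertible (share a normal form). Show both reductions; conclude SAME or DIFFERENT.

Term A:
  start: (λ.(λ.λ.λ.3 2) ((λ.λ.0) (λ.1))) ((λ.λ.1) (λ.λ.0))
  [1] (λ.λ.λ.(λ.λ.1) (λ.λ.0) 2) ((λ.λ.0) (λ.(λ.λ.1) (λ.λ.0)))
  [2] λ.λ.(λ.λ.1) (λ.λ.0) ((λ.λ.0) (λ.(λ.λ.1) (λ.λ.0)))
  [3] λ.λ.(λ.λ.λ.0) ((λ.λ.0) (λ.(λ.λ.1) (λ.λ.0)))
  [4] λ.λ.λ.λ.0

Term B:
  start: (λ.(λ.λ.1) (λ.0 1)) (λ.λ.λ.1)
  [1] (λ.λ.1) (λ.0 (λ.λ.λ.1))
  [2] λ.λ.0 (λ.λ.λ.1)

Answer: DIFFERENT — A ⇓ λ.λ.λ.λ.0, B ⇓ λ.λ.0 (λ.λ.λ.1)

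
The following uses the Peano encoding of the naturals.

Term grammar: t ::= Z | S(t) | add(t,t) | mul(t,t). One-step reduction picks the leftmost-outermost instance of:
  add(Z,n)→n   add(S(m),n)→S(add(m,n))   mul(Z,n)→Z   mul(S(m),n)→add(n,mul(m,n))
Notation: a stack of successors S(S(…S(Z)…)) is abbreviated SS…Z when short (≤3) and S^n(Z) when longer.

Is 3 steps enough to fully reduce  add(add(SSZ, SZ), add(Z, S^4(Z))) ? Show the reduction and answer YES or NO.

  start: add(add(SSZ, SZ), add(Z, S^4(Z)))
  step 1: add(S(add(SZ, SZ)), add(Z, S^4(Z)))
  step 2: S(add(add(SZ, SZ), add(Z, S^4(Z))))
  step 3: S(add(S(add(Z, SZ)), add(Z, S^4(Z))))

Answer: NO — after 3 steps the term is S(add(S(add(Z, SZ)), add(Z, S^4(Z)))), not yet normal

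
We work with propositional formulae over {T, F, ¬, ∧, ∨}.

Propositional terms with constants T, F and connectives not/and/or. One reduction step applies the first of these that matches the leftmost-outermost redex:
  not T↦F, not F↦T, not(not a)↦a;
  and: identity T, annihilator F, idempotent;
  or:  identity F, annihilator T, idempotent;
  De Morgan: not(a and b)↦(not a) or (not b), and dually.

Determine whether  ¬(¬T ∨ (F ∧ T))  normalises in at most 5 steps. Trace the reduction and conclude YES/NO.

  start: ¬(¬T ∨ (F ∧ T))
  [1] ¬¬T ∧ ¬(F ∧ T)
  [2] T ∧ ¬(F ∧ T)
  [3] ¬(F ∧ T)
  [4] ¬F ∨ ¬T
  [5] T ∨ ¬T

Answer: NO — after 5 steps the term is T ∨ ¬T, not yet normal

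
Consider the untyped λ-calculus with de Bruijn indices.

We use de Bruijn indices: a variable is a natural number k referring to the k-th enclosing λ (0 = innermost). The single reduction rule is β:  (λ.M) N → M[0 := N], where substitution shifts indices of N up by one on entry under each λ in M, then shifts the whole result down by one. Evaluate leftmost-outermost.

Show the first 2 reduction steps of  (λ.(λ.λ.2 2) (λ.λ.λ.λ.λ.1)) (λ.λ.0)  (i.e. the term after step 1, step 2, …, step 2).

  start: (λ.(λ.λ.2 2) (λ.λ.λ.λ.λ.1)) (λ.λ.0)
  [1] (λ.λ.(λ.λ.0) (λ.λ.0)) (λ.λ.λ.λ.λ.1)
  [2] λ.(λ.λ.0) (λ.λ.0)

Answer: after 2 steps: λ.(λ.λ.0) (λ.λ.0)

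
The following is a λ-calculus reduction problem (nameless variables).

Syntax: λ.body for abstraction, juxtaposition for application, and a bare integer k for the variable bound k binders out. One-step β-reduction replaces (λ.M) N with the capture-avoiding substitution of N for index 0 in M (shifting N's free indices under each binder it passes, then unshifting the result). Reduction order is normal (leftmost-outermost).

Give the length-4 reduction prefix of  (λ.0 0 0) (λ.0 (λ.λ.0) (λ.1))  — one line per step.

  start: (λ.0 0 0) (λ.0 (λ.λ.0) (λ.1))
  [1] (λ.0 (λ.λ.0) (λ.1)) (λ.0 (λ.λ.0) (λ.1)) (λ.0 (λ.λ.0) (λ.1))
  [2] (λ.0 (λ.λ.0) (λ.1)) (λ.λ.0) (λ.λ.0 (λ.λ.0) (λ.1)) (λ.0 (λ.λ.0) (λ.1))
  [3] (λ.λ.0) (λ.λ.0) (λ.λ.λ.0) (λ.λ.0 (λ.λ.0) (λ.1)) (λ.0 (λ.λ.0) (λ.1))
  [4] (λ.0) (λ.λ.λ.0) (λ.λ.0 (λ.λ.0) (λ.1)) (λ.0 (λ.λ.0) (λ.1))

Answer: after 4 steps: (λ.0) (λ.λ.λ.0) (λ.λ.0 (λ.λ.0) (λ.1)) (λ.0 (λ.λ.0) (λ.1))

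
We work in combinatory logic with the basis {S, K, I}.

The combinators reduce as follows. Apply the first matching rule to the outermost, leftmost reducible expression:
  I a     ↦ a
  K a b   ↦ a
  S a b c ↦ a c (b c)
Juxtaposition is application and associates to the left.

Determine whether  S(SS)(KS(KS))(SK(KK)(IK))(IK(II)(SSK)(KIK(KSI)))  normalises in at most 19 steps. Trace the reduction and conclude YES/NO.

Answer: YES — reaches normal form SK in 17 ≤ 19 steps

Derivation:
  start: S(SS)(KS(KS))(SK(KK)(IK))(IK(II)(SSK)(KIK(KSI)))
  →1  SS(SK(KK)(IK))(KS(KS)(SK(KK)(IK)))(IK(II)(SSK)(KIK(KSI)))
  →2  S(KS(KS)(SK(KK)(IK)))(SK(KK)(IK)(KS(KS)(SK(KK)(IK))))(IK(II)(SSK)(KIK(KSI)))
  →3  KS(KS)(SK(KK)(IK))(IK(II)(SSK)(KIK(KSI)))(SK(KK)(IK)(KS(KS)(SK(KK)(IK)))(IK(II)(SSK)(KIK(KSI))))
  →4  S(SK(KK)(IK))(IK(II)(SSK)(KIK(KSI)))(SK(KK)(IK)(KS(KS)(SK(KK)(IK)))(IK(II)(SSK)(KIK(KSI))))
  →5  SK(KK)(IK)(SK(KK)(IK)(KS(KS)(SK(KK)(IK)))(IK(II)(SSK)(KIK(KSI))))(IK(II)(SSK)(KIK(KSI))(SK(KK)(IK)(KS(KS)(SK(KK)(IK)))(IK(II)(SSK)(KIK(KSI)))))
  →6  K(IK)(KK(IK))(SK(KK)(IK)(KS(KS)(SK(KK)(IK)))(IK(II)(SSK)(KIK(KSI))))(IK(II)(SSK)(KIK(KSI))(SK(KK)(IK)(KS(KS)(SK(KK)(IK)))(IK(II)(SSK)(KIK(KSI)))))
  →7  IK(SK(KK)(IK)(KS(KS)(SK(KK)(IK)))(IK(II)(SSK)(KIK(KSI))))(IK(II)(SSK)(KIK(KSI))(SK(KK)(IK)(KS(KS)(SK(KK)(IK)))(IK(II)(SSK)(KIK(KSI)))))
  →8  K(SK(KK)(IK)(KS(KS)(SK(KK)(IK)))(IK(II)(SSK)(KIK(KSI))))(IK(II)(SSK)(KIK(KSI))(SK(KK)(IK)(KS(KS)(SK(KK)(IK)))(IK(II)(SSK)(KIK(KSI)))))
  →9  SK(KK)(IK)(KS(KS)(SK(KK)(IK)))(IK(II)(SSK)(KIK(KSI)))
  →10  K(IK)(KK(IK))(KS(KS)(SK(KK)(IK)))(IK(II)(SSK)(KIK(KSI)))
  →11  IK(KS(KS)(SK(KK)(IK)))(IK(II)(SSK)(KIK(KSI)))
  →12  K(KS(KS)(SK(KK)(IK)))(IK(II)(SSK)(KIK(KSI)))
  →13  KS(KS)(SK(KK)(IK))
  →14  S(SK(KK)(IK))
  →15  S(K(IK)(KK(IK)))
  →16  S(IK)
  →17  SK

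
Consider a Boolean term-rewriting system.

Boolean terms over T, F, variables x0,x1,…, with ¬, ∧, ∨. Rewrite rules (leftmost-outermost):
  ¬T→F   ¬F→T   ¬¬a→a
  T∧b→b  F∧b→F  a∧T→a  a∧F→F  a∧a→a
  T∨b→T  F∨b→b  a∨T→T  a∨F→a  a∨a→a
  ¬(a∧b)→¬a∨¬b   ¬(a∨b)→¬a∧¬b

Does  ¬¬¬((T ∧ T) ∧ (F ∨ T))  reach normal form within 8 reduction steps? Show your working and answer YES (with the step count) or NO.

  start: ¬¬¬((T ∧ T) ∧ (F ∨ T))
  →1  ¬((T ∧ T) ∧ (F ∨ T))
  →2  ¬(T ∧ T) ∨ ¬(F ∨ T)
  →3  (¬T ∨ ¬T) ∨ ¬(F ∨ T)
  →4  ¬T ∨ ¬(F ∨ T)
  →5  F ∨ ¬(F ∨ T)
  →6  ¬(F ∨ T)
  →7  ¬F ∧ ¬T
  →8  T ∧ ¬T

Answer: NO — after 8 steps the term is T ∧ ¬T, not yet normal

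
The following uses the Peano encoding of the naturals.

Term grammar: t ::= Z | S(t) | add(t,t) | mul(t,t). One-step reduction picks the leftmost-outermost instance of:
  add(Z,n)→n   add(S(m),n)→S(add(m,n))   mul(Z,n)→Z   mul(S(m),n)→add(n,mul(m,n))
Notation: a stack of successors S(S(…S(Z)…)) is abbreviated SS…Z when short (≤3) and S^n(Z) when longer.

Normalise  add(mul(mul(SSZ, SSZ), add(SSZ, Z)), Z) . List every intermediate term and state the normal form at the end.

  start: add(mul(mul(SSZ, SSZ), add(SSZ, Z)), Z)
  [1] add(mul(add(SSZ, mul(SZ, SSZ)), add(SSZ, Z)), Z)
  [2] add(mul(S(add(SZ, mul(SZ, SSZ))), add(SSZ, Z)), Z)
  [3] add(add(add(SSZ, Z), mul(add(SZ, mul(SZ, SSZ)), add(SSZ, Z))), Z)
  [4] add(add(S(add(SZ, Z)), mul(add(SZ, mul(SZ, SSZ)), add(SSZ, Z))), Z)
  [5] add(S(add(add(SZ, Z), mul(add(SZ, mul(SZ, SSZ)), add(SSZ, Z)))), Z)
  [6] S(add(add(add(SZ, Z), mul(add(SZ, mul(SZ, SSZ)), add(SSZ, Z))), Z))
  [7] S(add(add(S(add(Z, Z)), mul(add(SZ, mul(SZ, SSZ)), add(SSZ, Z))), Z))
  [8] S(add(S(add(add(Z, Z), mul(add(SZ, mul(SZ, SSZ)), add(SSZ, Z)))), Z))
  [9] S(S(add(add(add(Z, Z), mul(add(SZ, mul(SZ, SSZ)), add(SSZ, Z))), Z)))
  [10] S(S(add(add(Z, mul(add(SZ, mul(SZ, SSZ)), add(SSZ, Z))), Z)))
  [11] S(S(add(mul(add(SZ, mul(SZ, SSZ)), add(SSZ, Z)), Z)))
  [12] S(S(add(mul(S(add(Z, mul(SZ, SSZ))), add(SSZ, Z)), Z)))
  [13] S(S(add(add(add(SSZ, Z), mul(add(Z, mul(SZ, SSZ)), add(SSZ, Z))), Z)))
  [14] S(S(add(add(S(add(SZ, Z)), mul(add(Z, mul(SZ, SSZ)), add(SSZ, Z))), Z)))
  [15] S(S(add(S(add(add(SZ, Z), mul(add(Z, mul(SZ, SSZ)), add(SSZ, Z)))), Z)))
  [16] S(S(S(add(add(add(SZ, Z), mul(add(Z, mul(SZ, SSZ)), add(SSZ, Z))), Z))))
  [17] S(S(S(add(add(S(add(Z, Z)), mul(add(Z, mul(SZ, SSZ)), add(SSZ, Z))), Z))))
  [18] S(S(S(add(S(add(add(Z, Z), mul(add(Z, mul(SZ, SSZ)), add(SSZ, Z)))), Z))))
  [19] S(S(S(S(add(add(add(Z, Z), mul(add(Z, mul(SZ, SSZ)), add(SSZ, Z))), Z)))))
  [20] S(S(S(S(add(add(Z, mul(add(Z, mul(SZ, SSZ)), add(SSZ, Z))), Z)))))
  [21] S(S(S(S(add(mul(add(Z, mul(SZ, SSZ)), add(SSZ, Z)), Z)))))
  [22] S(S(S(S(add(mul(mul(SZ, SSZ), add(SSZ, Z)), Z)))))
  [23] S(S(S(S(add(mul(add(SSZ, mul(Z, SSZ)), add(SSZ, Z)), Z)))))
  [24] S(S(S(S(add(mul(S(add(SZ, mul(Z, SSZ))), add(SSZ, Z)), Z)))))
  [25] S(S(S(S(add(add(add(SSZ, Z), mul(add(SZ, mul(Z, SSZ)), add(SSZ, Z))), Z)))))
  [26] S(S(S(S(add(add(S(add(SZ, Z)), mul(add(SZ, mul(Z, SSZ)), add(SSZ, Z))), Z)))))
  [27] S(S(S(S(add(S(add(add(SZ, Z), mul(add(SZ, mul(Z, SSZ)), add(SSZ, Z)))), Z)))))
  [28] S(S(S(S(S(add(add(add(SZ, Z), mul(add(SZ, mul(Z, SSZ)), add(SSZ, Z))), Z))))))
  [29] S(S(S(S(S(add(add(S(add(Z, Z)), mul(add(SZ, mul(Z, SSZ)), add(SSZ, Z))), Z))))))
  [30] S(S(S(S(S(add(S(add(add(Z, Z), mul(add(SZ, mul(Z, SSZ)), add(SSZ, Z)))), Z))))))
  [31] S(S(S(S(S(S(add(add(add(Z, Z), mul(add(SZ, mul(Z, SSZ)), add(SSZ, Z))), Z)))))))
  [32] S(S(S(S(S(S(add(add(Z, mul(add(SZ, mul(Z, SSZ)), add(SSZ, Z))), Z)))))))
  [33] S(S(S(S(S(S(add(mul(add(SZ, mul(Z, SSZ)), add(SSZ, Z)), Z)))))))
  [34] S(S(S(S(S(S(add(mul(S(add(Z, mul(Z, SSZ))), add(SSZ, Z)), Z)))))))
  [35] S(S(S(S(S(S(add(add(add(SSZ, Z), mul(add(Z, mul(Z, SSZ)), add(SSZ, Z))), Z)))))))
  [36] S(S(S(S(S(S(add(add(S(add(SZ, Z)), mul(add(Z, mul(Z, SSZ)), add(SSZ, Z))), Z)))))))
  [37] S(S(S(S(S(S(add(S(add(add(SZ, Z), mul(add(Z, mul(Z, SSZ)), add(SSZ, Z)))), Z)))))))
  [38] S(S(S(S(S(S(S(add(add(add(SZ, Z), mul(add(Z, mul(Z, SSZ)), add(SSZ, Z))), Z))))))))
  [39] S(S(S(S(S(S(S(add(add(S(add(Z, Z)), mul(add(Z, mul(Z, SSZ)), add(SSZ, Z))), Z))))))))
  [40] S(S(S(S(S(S(S(add(S(add(add(Z, Z), mul(add(Z, mul(Z, SSZ)), add(SSZ, Z)))), Z))))))))
  [41] S(S(S(S(S(S(S(S(add(add(add(Z, Z), mul(add(Z, mul(Z, SSZ)), add(SSZ, Z))), Z)))))))))
  [42] S(S(S(S(S(S(S(S(add(add(Z, mul(add(Z, mul(Z, SSZ)), add(SSZ, Z))), Z)))))))))
  [43] S(S(S(S(S(S(S(S(add(mul(add(Z, mul(Z, SSZ)), add(SSZ, Z)), Z)))))))))
  [44] S(S(S(S(S(S(S(S(add(mul(mul(Z, SSZ), add(SSZ, Z)), Z)))))))))
  [45] S(S(S(S(S(S(S(S(add(mul(Z, add(SSZ, Z)), Z)))))))))
  [46] S(S(S(S(S(S(S(S(add(Z, Z)))))))))
  [47] S^8(Z)

Answer: normal form = S^8(Z)  (in 47 steps)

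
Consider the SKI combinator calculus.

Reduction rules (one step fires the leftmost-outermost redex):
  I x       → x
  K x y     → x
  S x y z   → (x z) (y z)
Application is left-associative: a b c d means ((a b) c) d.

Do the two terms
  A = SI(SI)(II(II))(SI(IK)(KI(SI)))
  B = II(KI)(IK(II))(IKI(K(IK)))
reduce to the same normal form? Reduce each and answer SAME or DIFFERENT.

Term A:
  start: SI(SI)(II(II))(SI(IK)(KI(SI)))
  →1  I(II(II))(SI(II(II)))(SI(IK)(KI(SI)))
  →2  II(II)(SI(II(II)))(SI(IK)(KI(SI)))
  →3  I(II)(SI(II(II)))(SI(IK)(KI(SI)))
  →4  II(SI(II(II)))(SI(IK)(KI(SI)))
  →5  I(SI(II(II)))(SI(IK)(KI(SI)))
  →6  SI(II(II))(SI(IK)(KI(SI)))
  →7  I(SI(IK)(KI(SI)))(II(II)(SI(IK)(KI(SI))))
  →8  SI(IK)(KI(SI))(II(II)(SI(IK)(KI(SI))))
  →9  I(KI(SI))(IK(KI(SI)))(II(II)(SI(IK)(KI(SI))))
  →10  KI(SI)(IK(KI(SI)))(II(II)(SI(IK)(KI(SI))))
  →11  I(IK(KI(SI)))(II(II)(SI(IK)(KI(SI))))
  →12  IK(KI(SI))(II(II)(SI(IK)(KI(SI))))
  →13  K(KI(SI))(II(II)(SI(IK)(KI(SI))))
  →14  KI(SI)
  →15  I

Term B:
  start: II(KI)(IK(II))(IKI(K(IK)))
  →1  I(KI)(IK(II))(IKI(K(IK)))
  →2  KI(IK(II))(IKI(K(IK)))
  →3  I(IKI(K(IK)))
  →4  IKI(K(IK))
  →5  KI(K(IK))
  →6  I

Answer: SAME — A ⇓ I, B ⇓ I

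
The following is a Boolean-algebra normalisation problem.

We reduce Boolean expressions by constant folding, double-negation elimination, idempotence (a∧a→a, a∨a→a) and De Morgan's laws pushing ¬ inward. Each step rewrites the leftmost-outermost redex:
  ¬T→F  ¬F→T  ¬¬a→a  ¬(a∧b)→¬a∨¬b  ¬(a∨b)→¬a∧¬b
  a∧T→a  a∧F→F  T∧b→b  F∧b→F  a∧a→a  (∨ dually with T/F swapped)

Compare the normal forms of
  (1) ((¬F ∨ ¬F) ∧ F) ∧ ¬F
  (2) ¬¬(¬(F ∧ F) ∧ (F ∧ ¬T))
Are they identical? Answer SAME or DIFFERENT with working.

Term A:
  start: ((¬F ∨ ¬F) ∧ F) ∧ ¬F
  [1] F ∧ ¬F
  [2] F

Term B:
  start: ¬¬(¬(F ∧ F) ∧ (F ∧ ¬T))
  [1] ¬(F ∧ F) ∧ (F ∧ ¬T)
  [2] (¬F ∨ ¬F) ∧ (F ∧ ¬T)
  [3] ¬F ∧ (F ∧ ¬T)
  [4] T ∧ (F ∧ ¬T)
  [5] F ∧ ¬T
  [6] F

Answer: SAME — A ⇓ F, B ⇓ F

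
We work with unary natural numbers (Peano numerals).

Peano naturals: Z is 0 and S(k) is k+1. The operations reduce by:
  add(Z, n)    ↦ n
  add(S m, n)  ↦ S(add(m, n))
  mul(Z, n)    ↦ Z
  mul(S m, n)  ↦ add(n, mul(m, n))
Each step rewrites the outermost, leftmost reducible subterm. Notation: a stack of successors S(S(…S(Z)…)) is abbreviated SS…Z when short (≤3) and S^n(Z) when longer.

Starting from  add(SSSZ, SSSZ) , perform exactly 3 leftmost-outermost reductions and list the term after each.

  start: add(SSSZ, SSSZ)
  [1] S(add(SSZ, SSSZ))
  [2] S(S(add(SZ, SSSZ)))
  [3] S(S(S(add(Z, SSSZ))))

Answer: after 3 steps: S(S(S(add(Z, SSSZ))))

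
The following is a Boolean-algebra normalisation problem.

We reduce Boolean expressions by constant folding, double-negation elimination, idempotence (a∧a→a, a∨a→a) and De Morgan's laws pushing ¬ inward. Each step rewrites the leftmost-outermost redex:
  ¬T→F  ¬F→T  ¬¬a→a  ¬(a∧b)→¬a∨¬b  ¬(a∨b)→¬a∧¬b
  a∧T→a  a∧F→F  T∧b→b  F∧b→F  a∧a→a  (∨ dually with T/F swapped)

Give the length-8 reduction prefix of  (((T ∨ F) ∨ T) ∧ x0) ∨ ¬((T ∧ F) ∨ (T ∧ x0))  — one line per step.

  start: (((T ∨ F) ∨ T) ∧ x0) ∨ ¬((T ∧ F) ∨ (T ∧ x0))
  [1] (T ∧ x0) ∨ ¬((T ∧ F) ∨ (T ∧ x0))
  [2] x0 ∨ ¬((T ∧ F) ∨ (T ∧ x0))
  [3] x0 ∨ (¬(T ∧ F) ∧ ¬(T ∧ x0))
  [4] x0 ∨ ((¬T ∨ ¬F) ∧ ¬(T ∧ x0))
  [5] x0 ∨ ((F ∨ ¬F) ∧ ¬(T ∧ x0))
  [6] x0 ∨ (¬F ∧ ¬(T ∧ x0))
  [7] x0 ∨ (T ∧ ¬(T ∧ x0))
  [8] x0 ∨ ¬(T ∧ x0)

Answer: after 8 steps: x0 ∨ ¬(T ∧ x0)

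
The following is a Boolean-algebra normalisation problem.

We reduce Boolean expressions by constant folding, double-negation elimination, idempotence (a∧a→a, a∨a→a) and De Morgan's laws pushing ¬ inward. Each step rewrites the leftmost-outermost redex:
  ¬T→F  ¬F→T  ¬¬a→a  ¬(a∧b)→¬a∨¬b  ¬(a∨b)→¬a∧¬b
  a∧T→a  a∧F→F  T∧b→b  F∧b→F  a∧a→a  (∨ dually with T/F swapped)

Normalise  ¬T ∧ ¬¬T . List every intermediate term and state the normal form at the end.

Answer: normal form = F  (in 2 steps)

Derivation:
  start: ¬T ∧ ¬¬T
  step 1: F ∧ ¬¬T
  step 2: F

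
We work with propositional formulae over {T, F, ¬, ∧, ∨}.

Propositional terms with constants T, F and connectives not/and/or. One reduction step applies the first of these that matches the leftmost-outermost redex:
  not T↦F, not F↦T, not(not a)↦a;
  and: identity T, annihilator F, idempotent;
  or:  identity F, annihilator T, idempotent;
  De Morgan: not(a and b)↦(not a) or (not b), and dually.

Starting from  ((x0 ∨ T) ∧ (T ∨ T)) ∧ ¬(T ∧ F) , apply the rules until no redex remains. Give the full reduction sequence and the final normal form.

Answer: normal form = T  (in 8 steps)

Working:
  start: ((x0 ∨ T) ∧ (T ∨ T)) ∧ ¬(T ∧ F)
  →1  (T ∧ (T ∨ T)) ∧ ¬(T ∧ F)
  →2  (T ∨ T) ∧ ¬(T ∧ F)
  →3  T ∧ ¬(T ∧ F)
  →4  ¬(T ∧ F)
  →5  ¬T ∨ ¬F
  →6  F ∨ ¬F
  →7  ¬F
  →8  T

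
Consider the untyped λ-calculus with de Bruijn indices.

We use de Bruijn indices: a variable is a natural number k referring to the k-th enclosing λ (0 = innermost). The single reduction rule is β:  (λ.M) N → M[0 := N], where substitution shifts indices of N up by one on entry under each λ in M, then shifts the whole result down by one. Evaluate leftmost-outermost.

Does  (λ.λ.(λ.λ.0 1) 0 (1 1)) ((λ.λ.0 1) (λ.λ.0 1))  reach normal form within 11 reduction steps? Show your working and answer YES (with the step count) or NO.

  start: (λ.λ.(λ.λ.0 1) 0 (1 1)) ((λ.λ.0 1) (λ.λ.0 1))
  step 1: λ.(λ.λ.0 1) 0 ((λ.λ.0 1) (λ.λ.0 1) ((λ.λ.0 1) (λ.λ.0 1)))
  step 2: λ.(λ.0 1) ((λ.λ.0 1) (λ.λ.0 1) ((λ.λ.0 1) (λ.λ.0 1)))
  step 3: λ.(λ.λ.0 1) (λ.λ.0 1) ((λ.λ.0 1) (λ.λ.0 1)) 0
  step 4: λ.(λ.0 (λ.λ.0 1)) ((λ.λ.0 1) (λ.λ.0 1)) 0
  step 5: λ.(λ.λ.0 1) (λ.λ.0 1) (λ.λ.0 1) 0
  step 6: λ.(λ.0 (λ.λ.0 1)) (λ.λ.0 1) 0
  step 7: λ.(λ.λ.0 1) (λ.λ.0 1) 0
  step 8: λ.(λ.0 (λ.λ.0 1)) 0
  step 9: λ.0 (λ.λ.0 1)

Answer: YES — reaches normal form λ.0 (λ.λ.0 1) in 9 ≤ 11 steps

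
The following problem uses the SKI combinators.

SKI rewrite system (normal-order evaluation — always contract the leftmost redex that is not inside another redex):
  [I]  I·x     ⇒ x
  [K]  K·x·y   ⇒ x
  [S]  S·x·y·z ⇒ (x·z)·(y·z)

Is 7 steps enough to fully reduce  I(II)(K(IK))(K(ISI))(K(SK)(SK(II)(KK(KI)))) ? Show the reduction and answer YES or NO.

  start: I(II)(K(IK))(K(ISI))(K(SK)(SK(II)(KK(KI))))
  →1  II(K(IK))(K(ISI))(K(SK)(SK(II)(KK(KI))))
  →2  I(K(IK))(K(ISI))(K(SK)(SK(II)(KK(KI))))
  →3  K(IK)(K(ISI))(K(SK)(SK(II)(KK(KI))))
  →4  IK(K(SK)(SK(II)(KK(KI))))
  →5  K(K(SK)(SK(II)(KK(KI))))
  →6  K(SK)

Answer: YES — reaches normal form K(SK) in 6 ≤ 7 steps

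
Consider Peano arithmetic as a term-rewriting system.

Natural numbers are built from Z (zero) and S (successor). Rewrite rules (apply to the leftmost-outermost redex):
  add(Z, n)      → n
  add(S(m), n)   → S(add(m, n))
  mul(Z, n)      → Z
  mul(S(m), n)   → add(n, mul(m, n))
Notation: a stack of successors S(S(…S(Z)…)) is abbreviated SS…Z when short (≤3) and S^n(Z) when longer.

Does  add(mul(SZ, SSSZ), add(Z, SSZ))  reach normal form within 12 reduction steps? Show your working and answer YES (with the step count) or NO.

Answer: YES — reaches normal form S^5(Z) in 11 ≤ 12 steps

Derivation:
  start: add(mul(SZ, SSSZ), add(Z, SSZ))
  step 1: add(add(SSSZ, mul(Z, SSSZ)), add(Z, SSZ))
  step 2: add(S(add(SSZ, mul(Z, SSSZ))), add(Z, SSZ))
  step 3: S(add(add(SSZ, mul(Z, SSSZ)), add(Z, SSZ)))
  step 4: S(add(S(add(SZ, mul(Z, SSSZ))), add(Z, SSZ)))
  step 5: S(S(add(add(SZ, mul(Z, SSSZ)), add(Z, SSZ))))
  step 6: S(S(add(S(add(Z, mul(Z, SSSZ))), add(Z, SSZ))))
  step 7: S(S(S(add(add(Z, mul(Z, SSSZ)), add(Z, SSZ)))))
  step 8: S(S(S(add(mul(Z, SSSZ), add(Z, SSZ)))))
  step 9: S(S(S(add(Z, add(Z, SSZ)))))
  step 10: S(S(S(add(Z, SSZ))))
  step 11: S^5(Z)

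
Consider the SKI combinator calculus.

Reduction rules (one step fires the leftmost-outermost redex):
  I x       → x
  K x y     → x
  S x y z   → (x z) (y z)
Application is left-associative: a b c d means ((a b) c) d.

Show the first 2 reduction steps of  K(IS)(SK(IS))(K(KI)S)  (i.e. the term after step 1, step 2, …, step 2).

Answer: after 2 steps: S(K(KI)S)

Working:
  start: K(IS)(SK(IS))(K(KI)S)
  →1  IS(K(KI)S)
  →2  S(K(KI)S)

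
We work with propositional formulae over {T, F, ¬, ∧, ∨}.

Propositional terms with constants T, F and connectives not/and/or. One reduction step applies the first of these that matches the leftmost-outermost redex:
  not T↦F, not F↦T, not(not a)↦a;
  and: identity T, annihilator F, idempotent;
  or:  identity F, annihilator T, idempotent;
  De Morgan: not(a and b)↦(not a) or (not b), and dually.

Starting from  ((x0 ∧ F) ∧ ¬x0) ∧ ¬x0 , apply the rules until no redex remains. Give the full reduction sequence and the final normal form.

Answer: normal form = F  (in 3 steps)

Derivation:
  start: ((x0 ∧ F) ∧ ¬x0) ∧ ¬x0
  →1  (F ∧ ¬x0) ∧ ¬x0
  →2  F ∧ ¬x0
  →3  F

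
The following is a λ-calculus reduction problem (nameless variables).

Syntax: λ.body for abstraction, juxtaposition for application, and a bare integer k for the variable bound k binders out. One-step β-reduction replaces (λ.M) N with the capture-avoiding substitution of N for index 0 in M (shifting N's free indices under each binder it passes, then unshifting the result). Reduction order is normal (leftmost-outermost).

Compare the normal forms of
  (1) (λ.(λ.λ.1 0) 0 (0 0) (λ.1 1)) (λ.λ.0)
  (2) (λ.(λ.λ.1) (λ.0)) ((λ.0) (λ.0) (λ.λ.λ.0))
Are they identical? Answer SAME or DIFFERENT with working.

Answer: SAME — A ⇓ λ.λ.0, B ⇓ λ.λ.0

Reduction:
Term A:
  start: (λ.(λ.λ.1 0) 0 (0 0) (λ.1 1)) (λ.λ.0)
  [1] (λ.λ.1 0) (λ.λ.0) ((λ.λ.0) (λ.λ.0)) (λ.(λ.λ.0) (λ.λ.0))
  [2] (λ.(λ.λ.0) 0) ((λ.λ.0) (λ.λ.0)) (λ.(λ.λ.0) (λ.λ.0))
  [3] (λ.λ.0) ((λ.λ.0) (λ.λ.0)) (λ.(λ.λ.0) (λ.λ.0))
  [4] (λ.0) (λ.(λ.λ.0) (λ.λ.0))
  [5] λ.(λ.λ.0) (λ.λ.0)
  [6] λ.λ.0

Term B:
  start: (λ.(λ.λ.1) (λ.0)) ((λ.0) (λ.0) (λ.λ.λ.0))
  [1] (λ.λ.1) (λ.0)
  [2] λ.λ.0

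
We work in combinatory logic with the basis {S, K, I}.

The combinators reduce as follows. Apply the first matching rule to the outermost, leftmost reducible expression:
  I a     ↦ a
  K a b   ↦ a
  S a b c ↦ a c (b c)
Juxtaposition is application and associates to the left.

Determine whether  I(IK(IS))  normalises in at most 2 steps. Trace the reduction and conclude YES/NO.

Answer: NO — after 2 steps the term is K(IS), not yet normal

Working:
  start: I(IK(IS))
  [1] IK(IS)
  [2] K(IS)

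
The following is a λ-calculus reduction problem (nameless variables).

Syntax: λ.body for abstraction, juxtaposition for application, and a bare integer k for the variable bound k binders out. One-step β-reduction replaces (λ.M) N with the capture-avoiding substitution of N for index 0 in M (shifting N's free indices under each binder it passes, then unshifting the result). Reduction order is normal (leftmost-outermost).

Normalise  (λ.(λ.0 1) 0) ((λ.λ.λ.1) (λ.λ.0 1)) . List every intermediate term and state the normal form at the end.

Answer: normal form = λ.λ.λ.1  (in 5 steps)

Working:
  start: (λ.(λ.0 1) 0) ((λ.λ.λ.1) (λ.λ.0 1))
  →1  (λ.0 ((λ.λ.λ.1) (λ.λ.0 1))) ((λ.λ.λ.1) (λ.λ.0 1))
  →2  (λ.λ.λ.1) (λ.λ.0 1) ((λ.λ.λ.1) (λ.λ.0 1))
  →3  (λ.λ.1) ((λ.λ.λ.1) (λ.λ.0 1))
  →4  λ.(λ.λ.λ.1) (λ.λ.0 1)
  →5  λ.λ.λ.1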